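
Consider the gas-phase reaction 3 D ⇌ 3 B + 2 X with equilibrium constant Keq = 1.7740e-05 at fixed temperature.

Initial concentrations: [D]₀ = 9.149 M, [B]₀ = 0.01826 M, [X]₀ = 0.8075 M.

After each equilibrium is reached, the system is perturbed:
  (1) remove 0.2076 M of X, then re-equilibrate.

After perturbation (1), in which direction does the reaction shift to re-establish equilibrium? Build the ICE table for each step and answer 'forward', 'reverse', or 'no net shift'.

Direction: forward

Q₀ = 5.1840e-09 vs Keq = 1.7740e-05 ⇒ Q<K, forward
Step 1:
                   D          B          X
  init         9.149    0.01826     0.8075
  Δ          -0.2218     0.2218     0.1478
  eq           8.927       0.24     0.9553
  solve Keq expr → x = 0.07392; check Q = 1.7740e-05
Then remove 0.2076 M of X.
Step 2:
                   D          B          X
  init         8.927       0.24     0.7477
  Δ         -0.03565    0.03565    0.02377
  eq           8.892     0.2757     0.7715
  solve Keq expr → x = 0.01188; check Q = 1.7740e-05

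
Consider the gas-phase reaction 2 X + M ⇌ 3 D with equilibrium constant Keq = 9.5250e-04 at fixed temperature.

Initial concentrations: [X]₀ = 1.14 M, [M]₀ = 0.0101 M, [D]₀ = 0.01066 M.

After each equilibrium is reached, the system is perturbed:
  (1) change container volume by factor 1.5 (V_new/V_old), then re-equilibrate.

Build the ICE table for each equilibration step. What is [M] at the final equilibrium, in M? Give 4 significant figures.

[M]_eq = 0.004583 M

Q₀ = 9.2287e-05 vs Keq = 9.5250e-04 ⇒ Q<K, forward
Step 1:
                  X         M         D
  init         1.14    0.0101   0.01066
  Δ       -0.006452 -0.003226  0.009678
  eq          1.134  0.006874   0.02034
  solve Keq expr → x = 0.003226; check Q = 9.5250e-04
Then change container volume by factor 1.5 (V_new/V_old).
Step 2:
                  X         M         D
  init       0.7557  0.004583   0.01356
  Δ               0         0         0
  eq         0.7557  0.004583   0.01356
  solve Keq expr → x = 0; check Q = 9.5250e-04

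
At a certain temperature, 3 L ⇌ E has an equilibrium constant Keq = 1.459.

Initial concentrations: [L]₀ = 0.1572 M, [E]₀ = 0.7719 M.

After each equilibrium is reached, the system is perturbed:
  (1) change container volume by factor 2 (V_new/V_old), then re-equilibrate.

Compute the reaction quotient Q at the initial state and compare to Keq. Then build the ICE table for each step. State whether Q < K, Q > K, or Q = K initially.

Q₀ = 198.7 vs Keq = 1.459 ⇒ Q>K, reverse
Step 1:
                   L          E
  I           0.1572     0.7719
  C           0.5778    -0.1926
  E            0.735     0.5793
  solve Keq expr → x = -0.1926; check Q = 1.459
Then change container volume by factor 2 (V_new/V_old).
Step 2:
                   L          E
  I           0.3675     0.2897
  C            0.174     -0.058
  E           0.5415     0.2317
  solve Keq expr → x = -0.058; check Q = 1.459

Q₀ = 198.7; Q > K (proceeds reverse)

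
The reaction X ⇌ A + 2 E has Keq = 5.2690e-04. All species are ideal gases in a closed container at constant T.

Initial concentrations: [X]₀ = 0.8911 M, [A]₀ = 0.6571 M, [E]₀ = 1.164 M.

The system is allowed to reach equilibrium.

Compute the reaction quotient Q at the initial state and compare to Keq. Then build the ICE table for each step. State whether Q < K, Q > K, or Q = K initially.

Q₀ = 0.9991 vs Keq = 5.2690e-04 ⇒ Q>K, reverse
Step 1:
                   X          A          E
  I           0.8911     0.6571      1.164
  C           0.5416    -0.5416     -1.083
  E            1.433     0.1155    0.08084
  solve Keq expr → x = -0.5416; check Q = 5.2690e-04

Q₀ = 0.9991; Q > K (proceeds reverse)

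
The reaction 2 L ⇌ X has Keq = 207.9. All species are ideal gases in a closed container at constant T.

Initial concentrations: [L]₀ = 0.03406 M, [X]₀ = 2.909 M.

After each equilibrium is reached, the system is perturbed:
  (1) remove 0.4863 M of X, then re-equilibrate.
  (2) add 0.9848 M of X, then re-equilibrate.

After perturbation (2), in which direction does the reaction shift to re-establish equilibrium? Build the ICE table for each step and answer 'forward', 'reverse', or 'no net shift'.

Direction: reverse

Q₀ = 2508 vs Keq = 207.9 ⇒ Q>K, reverse
Step 1:
                    L           X
  init        0.03406       2.909
  Δ           0.08338    -0.04169
  eq           0.1174       2.867
  solve Keq expr → x = -0.04169; check Q = 207.9
Then remove 0.4863 M of X.
Step 2:
                    L           X
  init         0.1174       2.381
  Δ          -0.01031    0.005153
  eq           0.1071       2.386
  solve Keq expr → x = 0.005153; check Q = 207.9
Then add 0.9848 M of X.
Step 3:
                    L           X
  init         0.1071       3.371
  Δ           0.02001    -0.01001
  eq           0.1271       3.361
  solve Keq expr → x = -0.01001; check Q = 207.9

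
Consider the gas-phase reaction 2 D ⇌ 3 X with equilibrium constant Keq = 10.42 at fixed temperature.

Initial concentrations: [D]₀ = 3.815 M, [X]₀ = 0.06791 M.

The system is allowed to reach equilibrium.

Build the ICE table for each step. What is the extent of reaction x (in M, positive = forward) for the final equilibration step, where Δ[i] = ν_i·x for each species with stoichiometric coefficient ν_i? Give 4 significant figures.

Q₀ = 2.1519e-05 vs Keq = 10.42 ⇒ Q<K, forward
Step 1:
                  D         X
  Initial     3.815   0.06791
  Change     -2.067     3.101
  Equil       1.748     3.169
  solve Keq expr → x = 1.034; check Q = 10.42

x = 1.034 M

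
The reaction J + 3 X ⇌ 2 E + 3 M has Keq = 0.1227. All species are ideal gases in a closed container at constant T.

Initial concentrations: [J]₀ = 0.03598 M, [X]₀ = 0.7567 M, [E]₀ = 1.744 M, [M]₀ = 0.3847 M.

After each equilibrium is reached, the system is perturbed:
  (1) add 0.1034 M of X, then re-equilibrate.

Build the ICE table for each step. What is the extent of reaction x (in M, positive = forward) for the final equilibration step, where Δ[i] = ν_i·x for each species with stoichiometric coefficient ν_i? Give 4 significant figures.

Q₀ = 11.11 vs Keq = 0.1227 ⇒ Q>K, reverse
Step 1:
                   J          X          E          M
  init       0.03598     0.7567      1.744     0.3847
  Δ          0.07211     0.2163    -0.1442    -0.2163
  eq          0.1081      0.973        1.6     0.1684
  solve Keq expr → x = -0.07211; check Q = 0.1227
Then add 0.1034 M of X.
Step 2:
                   J          X          E          M
  init        0.1081      1.076        1.6     0.1684
  Δ        -0.004215   -0.01264    0.00843    0.01264
  eq          0.1039      1.064      1.608      0.181
  solve Keq expr → x = 0.004215; check Q = 0.1227

x = 0.004215 M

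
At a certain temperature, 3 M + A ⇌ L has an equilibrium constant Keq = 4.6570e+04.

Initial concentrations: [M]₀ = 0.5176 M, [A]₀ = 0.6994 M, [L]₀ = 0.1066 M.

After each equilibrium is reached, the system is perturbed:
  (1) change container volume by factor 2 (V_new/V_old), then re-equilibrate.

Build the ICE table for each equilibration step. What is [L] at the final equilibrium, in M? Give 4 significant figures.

[L]_eq = 0.1323 M

Q₀ = 1.099 vs Keq = 4.6570e+04 ⇒ Q<K, forward
Step 1:
                    M           A           L
  I            0.5176      0.6994      0.1066
  C           -0.4954     -0.1651      0.1651
  E           0.02219      0.5343      0.2717
  solve Keq expr → x = 0.1651; check Q = 4.6570e+04
Then change container volume by factor 2 (V_new/V_old).
Step 2:
                    M           A           L
  I           0.01109      0.2671      0.1359
  C            0.0108    0.003599   -0.003599
  E           0.02189      0.2707      0.1323
  solve Keq expr → x = -0.003599; check Q = 4.6570e+04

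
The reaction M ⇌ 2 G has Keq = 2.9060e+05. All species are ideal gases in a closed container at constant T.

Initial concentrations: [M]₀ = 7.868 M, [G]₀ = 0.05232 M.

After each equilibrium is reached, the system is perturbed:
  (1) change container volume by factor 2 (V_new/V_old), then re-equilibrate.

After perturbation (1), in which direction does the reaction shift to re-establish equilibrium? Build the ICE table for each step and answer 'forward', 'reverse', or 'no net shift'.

Q₀ = 3.4791e-04 vs Keq = 2.9060e+05 ⇒ Q<K, forward
Step 1:
                  M         G
  Initial     7.868   0.05232
  Change     -7.867     15.73
  Equil   8.5759e-04     15.79
  solve Keq expr → x = 7.867; check Q = 2.9060e+05
Then change container volume by factor 2 (V_new/V_old).
Step 2:
                  M         G
  Initial 4.2880e-04     7.893
  Change  -2.1438e-04 4.2875e-04
  Equil   2.1442e-04     7.894
  solve Keq expr → x = 2.1438e-04; check Q = 2.9060e+05

Direction: forward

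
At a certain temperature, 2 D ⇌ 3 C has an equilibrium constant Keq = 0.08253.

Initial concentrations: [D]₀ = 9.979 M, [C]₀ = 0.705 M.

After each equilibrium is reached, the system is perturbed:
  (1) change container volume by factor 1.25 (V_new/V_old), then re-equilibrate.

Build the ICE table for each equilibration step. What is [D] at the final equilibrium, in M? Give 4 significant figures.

Q₀ = 0.003519 vs Keq = 0.08253 ⇒ Q<K, forward
Step 1:
                   D          C
  init         9.979      0.705
  Δ          -0.8022      1.203
  eq           9.177      1.908
  solve Keq expr → x = 0.4011; check Q = 0.08253
Then change container volume by factor 1.25 (V_new/V_old).
Step 2:
                   D          C
  init         7.341      1.527
  Δ         -0.07146     0.1072
  eq            7.27      1.634
  solve Keq expr → x = 0.03573; check Q = 0.08253

[D]_eq = 7.27 M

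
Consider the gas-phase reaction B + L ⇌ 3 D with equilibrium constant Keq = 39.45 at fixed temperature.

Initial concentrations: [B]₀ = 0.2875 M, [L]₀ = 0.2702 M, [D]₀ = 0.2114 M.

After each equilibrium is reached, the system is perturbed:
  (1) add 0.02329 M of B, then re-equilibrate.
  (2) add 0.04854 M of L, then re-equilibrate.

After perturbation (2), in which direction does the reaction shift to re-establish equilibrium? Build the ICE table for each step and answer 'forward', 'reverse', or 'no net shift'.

Direction: forward

Q₀ = 0.1216 vs Keq = 39.45 ⇒ Q<K, forward
Step 1:
                   B          L          D
  I           0.2875     0.2702     0.2114
  C          -0.1768    -0.1768     0.5303
  E           0.1107    0.09342     0.7417
  solve Keq expr → x = 0.1768; check Q = 39.45
Then add 0.02329 M of B.
Step 2:
                   B          L          D
  I            0.134    0.09342     0.7417
  C        -0.006218  -0.006218    0.01865
  E           0.1278     0.0872     0.7604
  solve Keq expr → x = 0.006218; check Q = 39.45
Then add 0.04854 M of L.
Step 3:
                   B          L          D
  I           0.1278     0.1357     0.7604
  C         -0.01599   -0.01599    0.04797
  E           0.1118     0.1198     0.8084
  solve Keq expr → x = 0.01599; check Q = 39.45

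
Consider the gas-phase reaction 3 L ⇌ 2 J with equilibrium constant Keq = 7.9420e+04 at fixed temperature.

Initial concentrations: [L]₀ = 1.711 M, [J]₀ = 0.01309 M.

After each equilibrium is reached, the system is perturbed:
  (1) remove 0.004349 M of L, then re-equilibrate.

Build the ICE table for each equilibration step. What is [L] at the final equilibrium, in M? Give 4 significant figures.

Q₀ = 3.4208e-05 vs Keq = 7.9420e+04 ⇒ Q<K, forward
Step 1:
                   L          J
  I            1.711    0.01309
  C           -1.686      1.124
  E          0.02534      1.137
  solve Keq expr → x = 0.5619; check Q = 7.9420e+04
Then remove 0.004349 M of L.
Step 2:
                   L          J
  I          0.02099      1.137
  C         0.004306  -0.002871
  E           0.0253      1.134
  solve Keq expr → x = -0.001435; check Q = 7.9420e+04

[L]_eq = 0.0253 M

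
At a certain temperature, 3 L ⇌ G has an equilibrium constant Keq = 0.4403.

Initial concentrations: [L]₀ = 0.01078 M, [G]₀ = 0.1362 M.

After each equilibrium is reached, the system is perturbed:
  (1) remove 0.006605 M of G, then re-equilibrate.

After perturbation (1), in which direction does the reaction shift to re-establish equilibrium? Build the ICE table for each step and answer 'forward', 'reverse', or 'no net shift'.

Direction: forward

Q₀ = 1.0872e+05 vs Keq = 0.4403 ⇒ Q>K, reverse
Step 1:
                   L          G
  init       0.01078     0.1362
  Δ           0.3477    -0.1159
  eq          0.3585    0.02029
  solve Keq expr → x = -0.1159; check Q = 0.4403
Then remove 0.006605 M of G.
Step 2:
                   L          G
  init        0.3585    0.01368
  Δ         -0.01329   0.004431
  eq          0.3452    0.01811
  solve Keq expr → x = 0.004431; check Q = 0.4403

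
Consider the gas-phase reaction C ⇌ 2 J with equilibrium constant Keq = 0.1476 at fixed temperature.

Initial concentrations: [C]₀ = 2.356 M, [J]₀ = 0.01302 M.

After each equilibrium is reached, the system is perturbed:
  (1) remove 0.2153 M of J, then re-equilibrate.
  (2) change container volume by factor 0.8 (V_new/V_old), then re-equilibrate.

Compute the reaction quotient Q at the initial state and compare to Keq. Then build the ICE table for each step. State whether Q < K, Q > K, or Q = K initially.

Q₀ = 7.1953e-05 vs Keq = 0.1476 ⇒ Q<K, forward
Step 1:
                  C         J
  Initial     2.356   0.01302
  Change    -0.2709    0.5417
  Equil       2.085    0.5548
  solve Keq expr → x = 0.2709; check Q = 0.1476
Then remove 0.2153 M of J.
Step 2:
                  C         J
  Initial     2.085    0.3395
  Change    -0.1009    0.2017
  Equil       1.984    0.5412
  solve Keq expr → x = 0.1009; check Q = 0.1476
Then change container volume by factor 0.8 (V_new/V_old).
Step 3:
                  C         J
  Initial      2.48    0.6765
  Change    0.03366  -0.06733
  Equil       2.514    0.6092
  solve Keq expr → x = -0.03366; check Q = 0.1476

Q₀ = 7.1953e-05; Q < K (proceeds forward)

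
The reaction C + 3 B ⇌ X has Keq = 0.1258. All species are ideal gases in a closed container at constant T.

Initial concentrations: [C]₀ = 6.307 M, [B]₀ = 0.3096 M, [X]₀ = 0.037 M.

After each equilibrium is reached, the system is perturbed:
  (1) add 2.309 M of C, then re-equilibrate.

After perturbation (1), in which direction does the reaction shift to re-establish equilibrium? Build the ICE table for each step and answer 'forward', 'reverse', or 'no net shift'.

Q₀ = 0.1977 vs Keq = 0.1258 ⇒ Q>K, reverse
Step 1:
                   C          B          X
  I            6.307     0.3096      0.037
  C         0.007725    0.02318  -0.007725
  E            6.315     0.3328    0.02927
  solve Keq expr → x = -0.007725; check Q = 0.1258
Then add 2.309 M of C.
Step 2:
                   C          B          X
  I            8.624     0.3328    0.02927
  C        -0.005261   -0.01578   0.005261
  E            8.618      0.317    0.03454
  solve Keq expr → x = 0.005261; check Q = 0.1258

Direction: forward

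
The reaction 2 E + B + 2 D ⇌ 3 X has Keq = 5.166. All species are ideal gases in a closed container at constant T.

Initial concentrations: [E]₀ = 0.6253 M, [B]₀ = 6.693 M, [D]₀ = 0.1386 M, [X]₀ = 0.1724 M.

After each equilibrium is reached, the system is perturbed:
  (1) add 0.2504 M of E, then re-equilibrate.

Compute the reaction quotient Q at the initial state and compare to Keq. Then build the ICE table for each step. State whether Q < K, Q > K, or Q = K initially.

Q₀ = 0.1019 vs Keq = 5.166 ⇒ Q<K, forward
Step 1:
                   E          B          D          X
  Initial     0.6253      6.693     0.1386     0.1724
  Change    -0.08617   -0.04308   -0.08617     0.1293
  Equil       0.5391       6.65    0.05243     0.3017
  solve Keq expr → x = 0.04308; check Q = 5.166
Then add 0.2504 M of E.
Step 2:
                   E          B          D          X
  Initial     0.7895       6.65    0.05243     0.3017
  Change    -0.01257  -0.006284   -0.01257    0.01885
  Equil        0.777      6.644    0.03986     0.3205
  solve Keq expr → x = 0.006284; check Q = 5.166

Q₀ = 0.1019; Q < K (proceeds forward)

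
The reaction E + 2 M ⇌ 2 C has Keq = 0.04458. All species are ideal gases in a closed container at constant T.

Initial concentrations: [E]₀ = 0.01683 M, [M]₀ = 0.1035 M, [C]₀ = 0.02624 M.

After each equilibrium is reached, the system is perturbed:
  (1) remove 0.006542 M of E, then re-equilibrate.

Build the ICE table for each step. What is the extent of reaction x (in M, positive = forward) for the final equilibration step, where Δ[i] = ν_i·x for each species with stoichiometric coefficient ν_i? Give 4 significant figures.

Q₀ = 3.819 vs Keq = 0.04458 ⇒ Q>K, reverse
Step 1:
                  E         M         C
  Initial   0.01683    0.1035   0.02624
  Change    0.01092   0.02183  -0.02183
  Equil     0.02775    0.1253  0.004408
  solve Keq expr → x = -0.01092; check Q = 0.04458
Then remove 0.006542 M of E.
Step 2:
                  E         M         C
  Initial    0.0212    0.1253  0.004408
  Change  2.5763e-04 5.1526e-04 -5.1526e-04
  Equil     0.02146    0.1258  0.003893
  solve Keq expr → x = -2.5763e-04; check Q = 0.04458

x = -2.5763e-04 M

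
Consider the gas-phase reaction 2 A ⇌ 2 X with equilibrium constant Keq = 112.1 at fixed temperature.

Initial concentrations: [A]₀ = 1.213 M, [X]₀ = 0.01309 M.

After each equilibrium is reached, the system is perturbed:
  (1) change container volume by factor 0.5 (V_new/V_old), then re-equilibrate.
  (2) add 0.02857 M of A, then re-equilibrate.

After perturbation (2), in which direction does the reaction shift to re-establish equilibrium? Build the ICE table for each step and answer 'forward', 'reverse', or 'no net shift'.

Q₀ = 1.1645e-04 vs Keq = 112.1 ⇒ Q<K, forward
Step 1:
                  A         X
  init        1.213   0.01309
  Δ          -1.107     1.107
  eq         0.1058      1.12
  solve Keq expr → x = 0.5536; check Q = 112.1
Then change container volume by factor 0.5 (V_new/V_old).
Step 2:
                  A         X
  init       0.2116     2.241
  Δ               0         0
  eq         0.2116     2.241
  solve Keq expr → x = 0; check Q = 112.1
Then add 0.02857 M of A.
Step 3:
                  A         X
  init       0.2402     2.241
  Δ         -0.0261    0.0261
  eq         0.2141     2.267
  solve Keq expr → x = 0.01305; check Q = 112.1

Direction: forward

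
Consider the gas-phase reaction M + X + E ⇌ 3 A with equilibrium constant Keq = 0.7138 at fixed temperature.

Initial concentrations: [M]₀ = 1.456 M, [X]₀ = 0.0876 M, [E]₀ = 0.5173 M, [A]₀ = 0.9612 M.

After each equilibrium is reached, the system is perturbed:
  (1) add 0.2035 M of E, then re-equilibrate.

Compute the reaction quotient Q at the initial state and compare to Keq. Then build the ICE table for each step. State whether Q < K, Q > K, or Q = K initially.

Q₀ = 13.46 vs Keq = 0.7138 ⇒ Q>K, reverse
Step 1:
                    M           X           E           A
  init          1.456      0.0876      0.5173      0.9612
  Δ            0.1369      0.1369      0.1369     -0.4106
  eq            1.593      0.2245      0.6542      0.5506
  solve Keq expr → x = -0.1369; check Q = 0.7138
Then add 0.2035 M of E.
Step 2:
                    M           X           E           A
  init          1.593      0.2245      0.8577      0.5506
  Δ           -0.0122     -0.0122     -0.0122     0.03659
  eq            1.581      0.2123      0.8455      0.5872
  solve Keq expr → x = 0.0122; check Q = 0.7138

Q₀ = 13.46; Q > K (proceeds reverse)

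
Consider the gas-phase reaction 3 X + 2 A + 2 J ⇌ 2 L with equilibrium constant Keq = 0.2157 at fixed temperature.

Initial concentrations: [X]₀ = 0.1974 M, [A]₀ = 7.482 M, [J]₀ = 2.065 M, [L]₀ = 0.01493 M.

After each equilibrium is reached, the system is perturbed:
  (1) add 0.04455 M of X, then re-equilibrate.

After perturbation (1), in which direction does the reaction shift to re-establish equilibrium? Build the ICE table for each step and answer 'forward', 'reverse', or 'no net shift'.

Direction: forward

Q₀ = 1.2140e-04 vs Keq = 0.2157 ⇒ Q<K, forward
Step 1:
                    X           A           J           L
  init         0.1974       7.482       2.065     0.01493
  Δ           -0.1352    -0.09016    -0.09016     0.09016
  eq          0.06217       7.392       1.975      0.1051
  solve Keq expr → x = 0.04508; check Q = 0.2157
Then add 0.04455 M of X.
Step 2:
                    X           A           J           L
  init         0.1067       7.392       1.975      0.1051
  Δ          -0.03495     -0.0233     -0.0233      0.0233
  eq          0.07176       7.369       1.952      0.1284
  solve Keq expr → x = 0.01165; check Q = 0.2157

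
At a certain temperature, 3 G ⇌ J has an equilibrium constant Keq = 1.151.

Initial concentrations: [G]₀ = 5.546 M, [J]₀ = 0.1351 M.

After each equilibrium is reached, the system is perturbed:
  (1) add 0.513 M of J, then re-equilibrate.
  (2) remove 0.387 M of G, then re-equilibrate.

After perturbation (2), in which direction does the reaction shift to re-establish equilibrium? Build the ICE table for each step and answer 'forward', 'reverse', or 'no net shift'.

Direction: reverse

Q₀ = 7.9198e-04 vs Keq = 1.151 ⇒ Q<K, forward
Step 1:
                    G           J
  Initial       5.546      0.1351
  Change       -4.427       1.476
  Equil         1.119       1.611
  solve Keq expr → x = 1.476; check Q = 1.151
Then add 0.513 M of J.
Step 2:
                    G           J
  Initial       1.119       2.124
  Change       0.1014    -0.03381
  Equil          1.22        2.09
  solve Keq expr → x = -0.03381; check Q = 1.151
Then remove 0.387 M of G.
Step 3:
                    G           J
  Initial       0.833        2.09
  Change        0.363      -0.121
  Equil         1.196       1.969
  solve Keq expr → x = -0.121; check Q = 1.151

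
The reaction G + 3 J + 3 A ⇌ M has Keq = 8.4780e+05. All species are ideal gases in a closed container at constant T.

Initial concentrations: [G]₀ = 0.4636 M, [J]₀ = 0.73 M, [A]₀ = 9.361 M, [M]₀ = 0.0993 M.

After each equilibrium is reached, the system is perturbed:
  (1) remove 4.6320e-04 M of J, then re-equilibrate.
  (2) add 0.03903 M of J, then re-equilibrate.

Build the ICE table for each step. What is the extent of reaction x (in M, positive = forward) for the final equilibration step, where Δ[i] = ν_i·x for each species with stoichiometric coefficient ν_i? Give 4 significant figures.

Q₀ = 6.7123e-04 vs Keq = 8.4780e+05 ⇒ Q<K, forward
Step 1:
                    G           J           A           M
  Initial      0.4636        0.73       9.361      0.0993
  Change      -0.2429     -0.7286     -0.7286      0.2429
  Equil        0.2207    0.001417       8.632      0.3422
  solve Keq expr → x = 0.2429; check Q = 8.4780e+05
Then remove 4.6320e-04 M of J.
Step 2:
                    G           J           A           M
  Initial      0.2207  9.5331e-04       8.632      0.3422
  Change   1.5419e-04  4.6258e-04  4.6258e-04 -1.5419e-04
  Equil        0.2209    0.001416       8.633       0.342
  solve Keq expr → x = -1.5419e-04; check Q = 8.4780e+05
Then add 0.03903 M of J.
Step 3:
                    G           J           A           M
  Initial      0.2209     0.04045       8.633       0.342
  Change     -0.01299    -0.03898    -0.03898     0.01299
  Equil        0.2079    0.001469       8.594       0.355
  solve Keq expr → x = 0.01299; check Q = 8.4780e+05

x = 0.01299 M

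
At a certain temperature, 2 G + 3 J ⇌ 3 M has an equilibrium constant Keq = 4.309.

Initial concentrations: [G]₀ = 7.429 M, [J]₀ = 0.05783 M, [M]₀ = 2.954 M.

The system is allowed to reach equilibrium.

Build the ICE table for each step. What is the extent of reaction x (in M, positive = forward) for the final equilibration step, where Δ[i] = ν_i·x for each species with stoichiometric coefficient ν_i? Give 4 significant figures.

x = -0.1178 M

Q₀ = 2415 vs Keq = 4.309 ⇒ Q>K, reverse
Step 1:
                   G          J          M
  I            7.429    0.05783      2.954
  C           0.2355     0.3533    -0.3533
  E            7.665     0.4111      2.601
  solve Keq expr → x = -0.1178; check Q = 4.309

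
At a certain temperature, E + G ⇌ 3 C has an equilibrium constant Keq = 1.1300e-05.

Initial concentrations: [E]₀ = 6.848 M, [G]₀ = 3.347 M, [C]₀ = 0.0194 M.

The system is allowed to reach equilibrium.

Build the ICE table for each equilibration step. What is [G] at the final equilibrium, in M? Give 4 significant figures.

[G]_eq = 3.332 M

Q₀ = 3.1856e-07 vs Keq = 1.1300e-05 ⇒ Q<K, forward
Step 1:
                   E          G          C
  I            6.848      3.347     0.0194
  C         -0.01473   -0.01473     0.0442
  E            6.833      3.332     0.0636
  solve Keq expr → x = 0.01473; check Q = 1.1300e-05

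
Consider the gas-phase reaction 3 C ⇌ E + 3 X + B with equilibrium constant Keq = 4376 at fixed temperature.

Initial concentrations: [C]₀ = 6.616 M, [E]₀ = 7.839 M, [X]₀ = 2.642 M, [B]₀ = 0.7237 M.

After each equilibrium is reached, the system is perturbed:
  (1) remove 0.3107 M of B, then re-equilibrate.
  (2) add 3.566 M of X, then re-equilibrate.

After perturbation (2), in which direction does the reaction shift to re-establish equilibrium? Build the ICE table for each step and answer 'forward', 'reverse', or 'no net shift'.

Q₀ = 0.3613 vs Keq = 4376 ⇒ Q<K, forward
Step 1:
                  C         E         X         B
  Initial     6.616     7.839     2.642    0.7237
  Change     -5.234     1.745     5.234     1.745
  Equil       1.382     9.584     7.876     2.468
  solve Keq expr → x = 1.745; check Q = 4376
Then remove 0.3107 M of B.
Step 2:
                  C         E         X         B
  Initial     1.382     9.584     7.876     2.158
  Change   -0.04843   0.01614   0.04843   0.01614
  Equil       1.334       9.6     7.924     2.174
  solve Keq expr → x = 0.01614; check Q = 4376
Then add 3.566 M of X.
Step 3:
                  C         E         X         B
  Initial     1.334       9.6     11.49     2.174
  Change     0.4665   -0.1555   -0.4665   -0.1555
  Equil         1.8     9.444     11.02     2.018
  solve Keq expr → x = -0.1555; check Q = 4376

Direction: reverse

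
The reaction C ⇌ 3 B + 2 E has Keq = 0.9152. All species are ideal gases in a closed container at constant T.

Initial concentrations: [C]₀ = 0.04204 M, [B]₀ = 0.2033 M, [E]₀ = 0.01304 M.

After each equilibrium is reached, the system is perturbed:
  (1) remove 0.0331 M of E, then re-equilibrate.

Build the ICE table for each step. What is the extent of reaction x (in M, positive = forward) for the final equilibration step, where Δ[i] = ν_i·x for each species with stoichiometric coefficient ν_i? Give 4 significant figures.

Q₀ = 3.3986e-05 vs Keq = 0.9152 ⇒ Q<K, forward
Step 1:
                  C         B         E
  init      0.04204    0.2033   0.01304
  Δ        -0.04168     0.125   0.08336
  eq      3.5944e-04    0.3283    0.0964
  solve Keq expr → x = 0.04168; check Q = 0.9152
Then remove 0.0331 M of E.
Step 2:
                  C         B         E
  init    3.5944e-04    0.3283    0.0633
  Δ       -2.0161e-04 6.0482e-04 4.0321e-04
  eq      1.5783e-04    0.3289    0.0637
  solve Keq expr → x = 2.0161e-04; check Q = 0.9152

x = 2.0161e-04 M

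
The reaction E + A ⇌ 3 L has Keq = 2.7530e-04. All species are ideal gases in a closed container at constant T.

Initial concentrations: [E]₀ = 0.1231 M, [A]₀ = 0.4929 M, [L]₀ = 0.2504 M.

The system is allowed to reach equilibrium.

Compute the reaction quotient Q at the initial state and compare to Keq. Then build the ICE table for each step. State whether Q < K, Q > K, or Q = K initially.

Q₀ = 0.2588 vs Keq = 2.7530e-04 ⇒ Q>K, reverse
Step 1:
                  E         A         L
  I          0.1231    0.4929    0.2504
  C         0.07305   0.07305   -0.2191
  E          0.1961    0.5659   0.03126
  solve Keq expr → x = -0.07305; check Q = 2.7530e-04

Q₀ = 0.2588; Q > K (proceeds reverse)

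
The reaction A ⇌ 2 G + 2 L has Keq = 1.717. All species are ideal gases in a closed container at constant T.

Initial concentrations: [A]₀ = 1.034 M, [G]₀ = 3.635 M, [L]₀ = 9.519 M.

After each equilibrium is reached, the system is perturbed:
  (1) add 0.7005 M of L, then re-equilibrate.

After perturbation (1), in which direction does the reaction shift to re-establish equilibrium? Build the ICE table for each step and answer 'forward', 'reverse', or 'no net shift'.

Direction: reverse

Q₀ = 1158 vs Keq = 1.717 ⇒ Q>K, reverse
Step 1:
                    A           G           L
  I             1.034       3.635       9.519
  C             1.645      -3.291      -3.291
  E             2.679      0.3444       6.228
  solve Keq expr → x = -1.645; check Q = 1.717
Then add 0.7005 M of L.
Step 2:
                    A           G           L
  I             2.679      0.3444       6.929
  C           0.01621    -0.03242    -0.03242
  E             2.696      0.3119       6.896
  solve Keq expr → x = -0.01621; check Q = 1.717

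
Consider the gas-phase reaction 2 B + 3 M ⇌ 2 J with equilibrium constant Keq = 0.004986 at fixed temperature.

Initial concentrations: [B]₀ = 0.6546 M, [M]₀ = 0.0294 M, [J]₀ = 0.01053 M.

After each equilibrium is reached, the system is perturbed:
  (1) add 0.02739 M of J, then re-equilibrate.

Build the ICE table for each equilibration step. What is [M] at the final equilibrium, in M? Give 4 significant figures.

Q₀ = 10.18 vs Keq = 0.004986 ⇒ Q>K, reverse
Step 1:
                    B           M           J
  Initial      0.6546      0.0294     0.01053
  Change      0.01009     0.01513    -0.01009
  Equil        0.6647     0.04453  4.4109e-04
  solve Keq expr → x = -0.005044; check Q = 0.004986
Then add 0.02739 M of J.
Step 2:
                    B           M           J
  Initial      0.6647     0.04453     0.02783
  Change      0.02663     0.03995    -0.02663
  Equil        0.6913     0.08448    0.001199
  solve Keq expr → x = -0.01332; check Q = 0.004986

[M]_eq = 0.08448 M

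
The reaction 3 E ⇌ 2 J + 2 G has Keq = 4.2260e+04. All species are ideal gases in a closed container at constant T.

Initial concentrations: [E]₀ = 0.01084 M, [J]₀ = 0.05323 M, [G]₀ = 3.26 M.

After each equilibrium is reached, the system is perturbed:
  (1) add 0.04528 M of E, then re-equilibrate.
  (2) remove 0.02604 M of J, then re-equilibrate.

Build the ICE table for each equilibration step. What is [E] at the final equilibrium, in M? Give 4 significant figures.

Q₀ = 2.3641e+04 vs Keq = 4.2260e+04 ⇒ Q<K, forward
Step 1:
                   E          J          G
  init       0.01084    0.05323       3.26
  Δ        -0.001774   0.001183   0.001183
  eq        0.009066    0.05441      3.261
  solve Keq expr → x = 5.9139e-04; check Q = 4.2260e+04
Then add 0.04528 M of E.
Step 2:
                   E          J          G
  init       0.05435    0.05441      3.261
  Δ          -0.0423     0.0282     0.0282
  eq         0.01204    0.08261      3.289
  solve Keq expr → x = 0.0141; check Q = 4.2260e+04
Then remove 0.02604 M of J.
Step 3:
                   E          J          G
  init       0.01204    0.05657      3.289
  Δ        -0.002501   0.001667   0.001667
  eq        0.009544    0.05824      3.291
  solve Keq expr → x = 8.3360e-04; check Q = 4.2260e+04

[E]_eq = 0.009544 M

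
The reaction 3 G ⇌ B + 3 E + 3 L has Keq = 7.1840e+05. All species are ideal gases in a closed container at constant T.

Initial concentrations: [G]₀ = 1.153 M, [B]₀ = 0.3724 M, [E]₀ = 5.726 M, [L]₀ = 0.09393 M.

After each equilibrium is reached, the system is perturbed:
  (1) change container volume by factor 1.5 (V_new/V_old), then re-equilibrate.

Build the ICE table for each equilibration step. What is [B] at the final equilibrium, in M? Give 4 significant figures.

[B]_eq = 0.4938 M

Q₀ = 0.0378 vs Keq = 7.1840e+05 ⇒ Q<K, forward
Step 1:
                  G         B         E         L
  Initial     1.153    0.3724     5.726   0.09393
  Change     -1.073    0.3577     1.073     1.073
  Equil     0.07979    0.7301     6.799     1.167
  solve Keq expr → x = 0.3577; check Q = 7.1840e+05
Then change container volume by factor 1.5 (V_new/V_old).
Step 2:
                  G         B         E         L
  Initial   0.05319    0.4868     4.533    0.7781
  Change   -0.02107  0.007024   0.02107   0.02107
  Equil     0.03212    0.4938     4.554    0.7992
  solve Keq expr → x = 0.007024; check Q = 7.1840e+05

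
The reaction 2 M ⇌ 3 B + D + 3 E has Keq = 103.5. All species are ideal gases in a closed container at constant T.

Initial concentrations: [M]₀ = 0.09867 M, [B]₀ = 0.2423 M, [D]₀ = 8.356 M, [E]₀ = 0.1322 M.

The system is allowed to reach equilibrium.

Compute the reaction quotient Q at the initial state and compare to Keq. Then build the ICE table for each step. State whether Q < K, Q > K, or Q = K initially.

Q₀ = 0.02821 vs Keq = 103.5 ⇒ Q<K, forward
Step 1:
                  M         B         D         E
  init      0.09867    0.2423     8.356    0.1322
  Δ         -0.0896    0.1344    0.0448    0.1344
  eq       0.009068    0.3767     8.401    0.2666
  solve Keq expr → x = 0.0448; check Q = 103.5

Q₀ = 0.02821; Q < K (proceeds forward)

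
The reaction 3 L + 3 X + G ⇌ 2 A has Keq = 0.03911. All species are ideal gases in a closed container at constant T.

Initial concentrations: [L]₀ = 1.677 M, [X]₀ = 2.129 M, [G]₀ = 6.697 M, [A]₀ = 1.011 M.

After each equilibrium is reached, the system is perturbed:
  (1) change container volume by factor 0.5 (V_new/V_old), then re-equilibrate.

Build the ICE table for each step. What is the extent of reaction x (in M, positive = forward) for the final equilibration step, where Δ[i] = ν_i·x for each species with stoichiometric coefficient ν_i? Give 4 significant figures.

Q₀ = 0.003353 vs Keq = 0.03911 ⇒ Q<K, forward
Step 1:
                   L          X          G          A
  init         1.677      2.129      6.697      1.011
  Δ          -0.4993    -0.4993    -0.1664     0.3329
  eq           1.178       1.63      6.531      1.344
  solve Keq expr → x = 0.1664; check Q = 0.03911
Then change container volume by factor 0.5 (V_new/V_old).
Step 2:
                   L          X          G          A
  init         2.355      3.259      13.06      2.688
  Δ           -1.059     -1.059    -0.3532     0.7063
  eq           1.296        2.2      12.71      3.394
  solve Keq expr → x = 0.3532; check Q = 0.03911

x = 0.3532 M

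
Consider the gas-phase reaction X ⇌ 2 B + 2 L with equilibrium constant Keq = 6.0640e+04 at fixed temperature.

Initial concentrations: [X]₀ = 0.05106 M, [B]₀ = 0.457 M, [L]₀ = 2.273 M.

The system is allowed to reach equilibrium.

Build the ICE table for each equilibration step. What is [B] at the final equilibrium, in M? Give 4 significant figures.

Q₀ = 21.13 vs Keq = 6.0640e+04 ⇒ Q<K, forward
Step 1:
                   X          B          L
  init       0.05106      0.457      2.273
  Δ         -0.05103     0.1021     0.1021
  eq      2.9074e-05     0.5591      2.375
  solve Keq expr → x = 0.05103; check Q = 6.0640e+04

[B]_eq = 0.5591 M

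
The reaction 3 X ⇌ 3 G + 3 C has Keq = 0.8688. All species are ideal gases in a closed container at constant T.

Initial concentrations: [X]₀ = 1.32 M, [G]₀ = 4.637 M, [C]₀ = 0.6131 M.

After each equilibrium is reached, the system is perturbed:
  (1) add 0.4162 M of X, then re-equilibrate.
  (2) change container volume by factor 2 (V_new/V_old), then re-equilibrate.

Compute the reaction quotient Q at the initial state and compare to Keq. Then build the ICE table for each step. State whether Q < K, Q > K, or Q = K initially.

Q₀ = 9.99; Q > K (proceeds reverse)

Q₀ = 9.99 vs Keq = 0.8688 ⇒ Q>K, reverse
Step 1:
                  X         G         C
  init         1.32     4.637    0.6131
  Δ          0.2667   -0.2667   -0.2667
  eq          1.587      4.37    0.3464
  solve Keq expr → x = -0.08889; check Q = 0.8688
Then add 0.4162 M of X.
Step 2:
                  X         G         C
  init        2.003      4.37    0.3464
  Δ        -0.06919   0.06919   0.06919
  eq          1.934      4.44    0.4156
  solve Keq expr → x = 0.02306; check Q = 0.8688
Then change container volume by factor 2 (V_new/V_old).
Step 3:
                  X         G         C
  init       0.9668      2.22    0.2078
  Δ         -0.1313    0.1313    0.1313
  eq         0.8355     2.351    0.3391
  solve Keq expr → x = 0.04377; check Q = 0.8688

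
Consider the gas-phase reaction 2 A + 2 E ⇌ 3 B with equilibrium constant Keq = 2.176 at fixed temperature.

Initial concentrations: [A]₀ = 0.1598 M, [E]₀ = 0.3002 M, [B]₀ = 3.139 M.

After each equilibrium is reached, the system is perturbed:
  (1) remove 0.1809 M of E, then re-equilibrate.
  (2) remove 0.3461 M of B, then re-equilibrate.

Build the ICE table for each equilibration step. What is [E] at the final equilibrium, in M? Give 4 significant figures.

[E]_eq = 1.043 M

Q₀ = 1.3440e+04 vs Keq = 2.176 ⇒ Q>K, reverse
Step 1:
                  A         E         B
  init       0.1598    0.3002     3.139
  Δ          0.9806    0.9806    -1.471
  eq           1.14     1.281     1.668
  solve Keq expr → x = -0.4903; check Q = 2.176
Then remove 0.1809 M of E.
Step 2:
                  A         E         B
  init         1.14       1.1     1.668
  Δ         0.04869   0.04869  -0.07303
  eq          1.189     1.149     1.595
  solve Keq expr → x = -0.02434; check Q = 2.176
Then remove 0.3461 M of B.
Step 3:
                  A         E         B
  init        1.189     1.149     1.249
  Δ         -0.1051   -0.1051    0.1577
  eq          1.084     1.043     1.407
  solve Keq expr → x = 0.05256; check Q = 2.176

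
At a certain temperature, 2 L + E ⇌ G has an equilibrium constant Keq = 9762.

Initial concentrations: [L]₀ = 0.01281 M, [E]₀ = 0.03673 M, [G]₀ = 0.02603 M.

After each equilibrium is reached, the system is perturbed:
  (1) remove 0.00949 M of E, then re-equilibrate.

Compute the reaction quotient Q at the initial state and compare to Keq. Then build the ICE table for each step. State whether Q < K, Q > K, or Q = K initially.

Q₀ = 4319; Q < K (proceeds forward)

Q₀ = 4319 vs Keq = 9762 ⇒ Q<K, forward
Step 1:
                   L          E          G
  I          0.01281    0.03673    0.02603
  C        -0.003753  -0.001877   0.001877
  E         0.009057    0.03485    0.02791
  solve Keq expr → x = 0.001877; check Q = 9762
Then remove 0.00949 M of E.
Step 2:
                   L          E          G
  I         0.009057    0.02536    0.02791
  C         0.001303 6.5154e-04 -6.5154e-04
  E          0.01036    0.02601    0.02726
  solve Keq expr → x = -6.5154e-04; check Q = 9762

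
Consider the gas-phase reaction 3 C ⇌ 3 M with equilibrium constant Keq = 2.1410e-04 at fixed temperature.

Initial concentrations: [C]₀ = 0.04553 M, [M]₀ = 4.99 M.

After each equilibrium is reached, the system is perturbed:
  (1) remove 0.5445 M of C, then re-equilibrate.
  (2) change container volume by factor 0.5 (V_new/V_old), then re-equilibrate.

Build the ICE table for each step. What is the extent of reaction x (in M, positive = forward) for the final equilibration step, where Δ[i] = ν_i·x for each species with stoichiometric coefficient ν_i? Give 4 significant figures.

x = 0 M

Q₀ = 1.3165e+06 vs Keq = 2.1410e-04 ⇒ Q>K, reverse
Step 1:
                   C          M
  init       0.04553       4.99
  Δ            4.706     -4.706
  eq           4.751     0.2842
  solve Keq expr → x = -1.569; check Q = 2.1410e-04
Then remove 0.5445 M of C.
Step 2:
                   C          M
  init         4.207     0.2842
  Δ          0.03074   -0.03074
  eq           4.238     0.2535
  solve Keq expr → x = -0.01025; check Q = 2.1410e-04
Then change container volume by factor 0.5 (V_new/V_old).
Step 3:
                   C          M
  init         8.475      0.507
  Δ                0          0
  eq           8.475      0.507
  solve Keq expr → x = 0; check Q = 2.1410e-04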